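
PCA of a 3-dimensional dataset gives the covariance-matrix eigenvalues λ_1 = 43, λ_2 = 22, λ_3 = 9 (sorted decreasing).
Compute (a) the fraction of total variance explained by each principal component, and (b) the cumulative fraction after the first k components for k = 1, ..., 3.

Step 1 — total variance = trace(Sigma) = Σ λ_i = 43 + 22 + 9 = 74.

Step 2 — fraction explained by component i = λ_i / Σ λ:
  PC1: 43/74 = 0.5811
  PC2: 22/74 = 0.2973
  PC3: 9/74 = 0.1216

Step 3 — cumulative fraction after k components = (λ_1 + ... + λ_k) / Σ λ:
  k = 1: 43/74 = 0.5811
  k = 2: (43 + 22)/74 = 65/74 = 0.8784
  k = 3: (43 + 22 + 9)/74 = 74/74 = 1

Summary (fraction, with percent):

explained: PC1 0.5811 (58.11%), PC2 0.2973 (29.73%), PC3 0.1216 (12.16%);  cumulative: 0.5811, 0.8784, 1


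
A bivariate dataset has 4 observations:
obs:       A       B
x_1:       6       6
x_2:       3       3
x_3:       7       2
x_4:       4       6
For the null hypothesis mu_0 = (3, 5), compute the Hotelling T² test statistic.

Step 1 — sample mean vector:
  mean(A) = (6 + 3 + 7 + 4) / 4 = 20/4 = 5
  mean(B) = (6 + 3 + 2 + 6) / 4 = 17/4 = 4.25
  x̄ = (5, 4.25),  deviation x̄ - mu_0 = (5, 4.25) - (3, 5) = (2, -0.75).

Step 2 — sample covariance matrix, S[i,j] = (1/(n-1)) · Σ_k (x_{k,i} - mean_i) · (x_{k,j} - mean_j), divisor n-1 = 3:
  S[A,A] = ((1)·(1) + (-2)·(-2) + (2)·(2) + (-1)·(-1)) / 3 = 10/3 = 3.3333
  S[A,B] = ((1)·(1.75) + (-2)·(-1.25) + (2)·(-2.25) + (-1)·(1.75)) / 3 = -2/3 = -0.6667
  S[B,B] = ((1.75)·(1.75) + (-1.25)·(-1.25) + (-2.25)·(-2.25) + (1.75)·(1.75)) / 3 = 12.75/3 = 4.25
  S = [[3.3333, -0.6667],
 [-0.6667, 4.25]].

Step 3 — invert S. det(S) = 3.3333·4.25 - (-0.6667)² = 13.7222.
  S^{-1} = (1/det) · [[d, -b], [-b, a]] = [[0.3097, 0.0486],
 [0.0486, 0.2429]].

Step 4 — quadratic form (x̄ - mu_0)^T · S^{-1} · (x̄ - mu_0):
  S^{-1} · (x̄ - mu_0) = (0.583, -0.085),
  (x̄ - mu_0)^T · [...] = (2)·(0.583) + (-0.75)·(-0.085) = 1.2298.

Step 5 — scale by n: T² = 4 · 1.2298 = 4.919.

T² ≈ 4.919


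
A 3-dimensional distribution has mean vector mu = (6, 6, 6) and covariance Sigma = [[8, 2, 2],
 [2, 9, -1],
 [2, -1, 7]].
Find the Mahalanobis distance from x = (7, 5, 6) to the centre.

Step 1 — centre the observation: (x - mu) = (1, -1, 0).

Step 2 — invert Sigma (cofactor / det for 3×3, or solve directly):
  Sigma^{-1} = [[0.1462, -0.0377, -0.0472],
 [-0.0377, 0.1226, 0.0283],
 [-0.0472, 0.0283, 0.1604]].

Step 3 — form the quadratic (x - mu)^T · Sigma^{-1} · (x - mu):
  Sigma^{-1} · (x - mu) = (0.184, -0.1604, -0.0755).
  (x - mu)^T · [Sigma^{-1} · (x - mu)] = (1)·(0.184) + (-1)·(-0.1604) + (0)·(-0.0755) = 0.3443.

Step 4 — take square root: d = √(0.3443) ≈ 0.5868.

d(x, mu) = √(0.3443) ≈ 0.5868


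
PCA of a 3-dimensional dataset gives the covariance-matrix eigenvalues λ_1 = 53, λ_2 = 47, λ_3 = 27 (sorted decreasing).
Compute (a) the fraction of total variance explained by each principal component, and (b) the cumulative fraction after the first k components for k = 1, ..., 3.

Step 1 — total variance = trace(Sigma) = Σ λ_i = 53 + 47 + 27 = 127.

Step 2 — fraction explained by component i = λ_i / Σ λ:
  PC1: 53/127 = 0.4173
  PC2: 47/127 = 0.3701
  PC3: 27/127 = 0.2126

Step 3 — cumulative fraction after k components = (λ_1 + ... + λ_k) / Σ λ:
  k = 1: 53/127 = 0.4173
  k = 2: (53 + 47)/127 = 100/127 = 0.7874
  k = 3: (53 + 47 + 27)/127 = 127/127 = 1

Summary (fraction, with percent):

explained: PC1 0.4173 (41.73%), PC2 0.3701 (37.01%), PC3 0.2126 (21.26%);  cumulative: 0.4173, 0.7874, 1


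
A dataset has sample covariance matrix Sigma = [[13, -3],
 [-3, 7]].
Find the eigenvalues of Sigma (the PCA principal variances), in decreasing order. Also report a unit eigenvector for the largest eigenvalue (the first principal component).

Step 1 — characteristic polynomial of 2×2 Sigma:
  det(Sigma - λI) = λ² - trace · λ + det = 0.
  trace = 13 + 7 = 20, det = 13·7 - (-3)² = 82.
Step 2 — discriminant:
  Δ = trace² - 4·det = 400 - 328 = 72.
Step 3 — eigenvalues:
  λ = (trace ± √Δ)/2 = (20 ± 8.4853)/2,
  λ_1 = 14.2426,  λ_2 = 5.7574.

Step 4 — unit eigenvector for λ_1: solve (Sigma - λ_1 I)v = 0. First row:
  (13 - 14.2426)·v_x + (-3)·v_y = 0, i.e. (-1.2426)·v_x + (-3)·v_y = 0,
  so v ∝ (b, λ_1 - a) = (-3, 1.2426); multiply by -1 so the first entry is positive: u = (3, -1.2426).
  ||u|| = √((3)² + (-1.2426)²) = √(10.5442) ≈ 3.2472,
  v_1 = u/||u|| ≈ (0.9239, -0.3827) (||v_1|| = 1).

λ_1 = 14.2426,  λ_2 = 5.7574;  v_1 ≈ (0.9239, -0.3827)


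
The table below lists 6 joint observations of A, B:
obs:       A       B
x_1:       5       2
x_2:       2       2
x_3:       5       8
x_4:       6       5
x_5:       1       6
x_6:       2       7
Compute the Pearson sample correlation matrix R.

Step 1 — column means:
  mean(A) = (5 + 2 + 5 + 6 + 1 + 2) / 6 = 21/6 = 3.5
  mean(B) = (2 + 2 + 8 + 5 + 6 + 7) / 6 = 30/6 = 5

Step 2 — sample variances and covariances s[i,j] = (1/(n-1)) · Σ_k (x_{k,i} - mean_i) · (x_{k,j} - mean_j), with n-1 = 5:
  s[A,A] = ((1.5)·(1.5) + (-1.5)·(-1.5) + (1.5)·(1.5) + (2.5)·(2.5) + (-2.5)·(-2.5) + (-1.5)·(-1.5)) / 5 = 21.5/5 = 4.3
  s[A,B] = ((1.5)·(-3) + (-1.5)·(-3) + (1.5)·(3) + (2.5)·(0) + (-2.5)·(1) + (-1.5)·(2)) / 5 = -1/5 = -0.2
  s[B,B] = ((-3)·(-3) + (-3)·(-3) + (3)·(3) + (0)·(0) + (1)·(1) + (2)·(2)) / 5 = 32/5 = 6.4
  Sample standard deviations s_i = √(s[i,i]):
  s(A) = √(4.3) = 2.0736
  s(B) = √(6.4) = 2.5298

Step 3 — r_{ij} = s_{ij} / (s_i · s_j):
  r[A,A] = 1 (diagonal).
  r[A,B] = -0.2 / (2.0736 · 2.5298) = -0.2 / 5.246 = -0.0381
  r[B,B] = 1 (diagonal).

R is symmetric with unit diagonal. Assembling:

R = [[1, -0.0381],
 [-0.0381, 1]]


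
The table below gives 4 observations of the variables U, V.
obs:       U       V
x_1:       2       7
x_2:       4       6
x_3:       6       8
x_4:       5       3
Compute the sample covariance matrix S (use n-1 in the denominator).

Step 1 — column means:
  mean(U) = (2 + 4 + 6 + 5) / 4 = 17/4 = 4.25
  mean(V) = (7 + 6 + 8 + 3) / 4 = 24/4 = 6

Step 2 — sample covariance S[i,j] = (1/(n-1)) · Σ_k (x_{k,i} - mean_i) · (x_{k,j} - mean_j), with n-1 = 3.
  S[U,U] = ((-2.25)·(-2.25) + (-0.25)·(-0.25) + (1.75)·(1.75) + (0.75)·(0.75)) / 3 = 8.75/3 = 2.9167
  S[U,V] = ((-2.25)·(1) + (-0.25)·(0) + (1.75)·(2) + (0.75)·(-3)) / 3 = -1/3 = -0.3333
  S[V,V] = ((1)·(1) + (0)·(0) + (2)·(2) + (-3)·(-3)) / 3 = 14/3 = 4.6667

S is symmetric (S[j,i] = S[i,j]). Assembling:

S = [[2.9167, -0.3333],
 [-0.3333, 4.6667]]


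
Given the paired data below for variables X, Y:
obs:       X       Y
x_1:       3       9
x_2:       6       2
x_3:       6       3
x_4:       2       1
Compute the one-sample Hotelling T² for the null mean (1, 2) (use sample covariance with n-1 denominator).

Step 1 — sample mean vector:
  mean(X) = (3 + 6 + 6 + 2) / 4 = 17/4 = 4.25
  mean(Y) = (9 + 2 + 3 + 1) / 4 = 15/4 = 3.75
  x̄ = (4.25, 3.75),  deviation x̄ - mu_0 = (4.25, 3.75) - (1, 2) = (3.25, 1.75).

Step 2 — sample covariance matrix, S[i,j] = (1/(n-1)) · Σ_k (x_{k,i} - mean_i) · (x_{k,j} - mean_j), divisor n-1 = 3:
  S[X,X] = ((-1.25)·(-1.25) + (1.75)·(1.75) + (1.75)·(1.75) + (-2.25)·(-2.25)) / 3 = 12.75/3 = 4.25
  S[X,Y] = ((-1.25)·(5.25) + (1.75)·(-1.75) + (1.75)·(-0.75) + (-2.25)·(-2.75)) / 3 = -4.75/3 = -1.5833
  S[Y,Y] = ((5.25)·(5.25) + (-1.75)·(-1.75) + (-0.75)·(-0.75) + (-2.75)·(-2.75)) / 3 = 38.75/3 = 12.9167
  S = [[4.25, -1.5833],
 [-1.5833, 12.9167]].

Step 3 — invert S. det(S) = 4.25·12.9167 - (-1.5833)² = 52.3889.
  S^{-1} = (1/det) · [[d, -b], [-b, a]] = [[0.2466, 0.0302],
 [0.0302, 0.0811]].

Step 4 — quadratic form (x̄ - mu_0)^T · S^{-1} · (x̄ - mu_0):
  S^{-1} · (x̄ - mu_0) = (0.8542, 0.2402),
  (x̄ - mu_0)^T · [...] = (3.25)·(0.8542) + (1.75)·(0.2402) = 3.1964.

Step 5 — scale by n: T² = 4 · 3.1964 = 12.7858.

T² ≈ 12.7858


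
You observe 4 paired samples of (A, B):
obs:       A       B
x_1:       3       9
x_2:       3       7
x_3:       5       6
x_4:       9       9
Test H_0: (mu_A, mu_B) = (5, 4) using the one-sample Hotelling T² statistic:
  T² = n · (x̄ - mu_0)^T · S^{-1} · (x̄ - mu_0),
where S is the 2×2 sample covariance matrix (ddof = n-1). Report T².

Step 1 — sample mean vector:
  mean(A) = (3 + 3 + 5 + 9) / 4 = 20/4 = 5
  mean(B) = (9 + 7 + 6 + 9) / 4 = 31/4 = 7.75
  x̄ = (5, 7.75),  deviation x̄ - mu_0 = (5, 7.75) - (5, 4) = (0, 3.75).

Step 2 — sample covariance matrix, S[i,j] = (1/(n-1)) · Σ_k (x_{k,i} - mean_i) · (x_{k,j} - mean_j), divisor n-1 = 3:
  S[A,A] = ((-2)·(-2) + (-2)·(-2) + (0)·(0) + (4)·(4)) / 3 = 24/3 = 8
  S[A,B] = ((-2)·(1.25) + (-2)·(-0.75) + (0)·(-1.75) + (4)·(1.25)) / 3 = 4/3 = 1.3333
  S[B,B] = ((1.25)·(1.25) + (-0.75)·(-0.75) + (-1.75)·(-1.75) + (1.25)·(1.25)) / 3 = 6.75/3 = 2.25
  S = [[8, 1.3333],
 [1.3333, 2.25]].

Step 3 — invert S. det(S) = 8·2.25 - (1.3333)² = 16.2222.
  S^{-1} = (1/det) · [[d, -b], [-b, a]] = [[0.1387, -0.0822],
 [-0.0822, 0.4932]].

Step 4 — quadratic form (x̄ - mu_0)^T · S^{-1} · (x̄ - mu_0):
  S^{-1} · (x̄ - mu_0) = (-0.3082, 1.8493),
  (x̄ - mu_0)^T · [...] = (0)·(-0.3082) + (3.75)·(1.8493) = 6.9349.

Step 5 — scale by n: T² = 4 · 6.9349 = 27.7397.

T² ≈ 27.7397


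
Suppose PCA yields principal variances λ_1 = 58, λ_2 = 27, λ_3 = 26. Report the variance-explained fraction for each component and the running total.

Step 1 — total variance = trace(Sigma) = Σ λ_i = 58 + 27 + 26 = 111.

Step 2 — fraction explained by component i = λ_i / Σ λ:
  PC1: 58/111 = 0.5225
  PC2: 27/111 = 0.2432
  PC3: 26/111 = 0.2342

Step 3 — cumulative fraction after k components = (λ_1 + ... + λ_k) / Σ λ:
  k = 1: 58/111 = 0.5225
  k = 2: (58 + 27)/111 = 85/111 = 0.7658
  k = 3: (58 + 27 + 26)/111 = 111/111 = 1

Summary (fraction, with percent):

explained: PC1 0.5225 (52.25%), PC2 0.2432 (24.32%), PC3 0.2342 (23.42%);  cumulative: 0.5225, 0.7658, 1


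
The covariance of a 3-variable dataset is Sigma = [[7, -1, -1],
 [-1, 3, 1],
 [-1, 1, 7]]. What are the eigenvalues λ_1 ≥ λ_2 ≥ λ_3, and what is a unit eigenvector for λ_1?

Step 1 — characteristic polynomial p(λ) = det(λI - Sigma) = λ³ - tr·λ² + c_1·λ - det, where tr = trace, c_1 = sum of the principal 2×2 minors, det = det(Sigma):
  tr = 7 + 3 + 7 = 17,
  c_1 = (7·3 - (-1)²) + (7·7 - (-1)²) + (3·7 - (1)²) = 20 + 48 + 20 = 88,
  det = 7·(3·7 - (1)²) - (-1)·((-1)·7 - (1)·(-1)) + (-1)·((-1)·(1) - 3·(-1)) = 7·(20) - (-1)·(-6) + (-1)·(2) = 132.
  So p(λ) = λ³ - 17λ² + 88λ - 132.
Step 2 — look for an integer root (rational root theorem: any rational root is an integer divisor of 132). Testing λ = 6:
  p(6) = 216 - 612 + 528 - 132 = 0  ✓
  Dividing out (λ - 6): p(λ) = (λ - 6)(λ² - 11λ + 22).
Step 3 — remaining eigenvalues from the quadratic λ² - 11λ + 22 = 0:
  Δ = 11² - 4·22 = 121 - 88 = 33,  λ = (11 ± √33)/2 = (11 ± 5.7446)/2 ≈ 8.3723 or 2.6277.
  Sorted: λ_1 = 8.3723,  λ_2 = 6,  λ_3 = 2.6277  (check: sum = 17 = tr ✓).

Step 4 — unit eigenvector for λ_1 ≈ 8.3723: v spans the null space of (Sigma - λ_1 I), whose rows are
  r_1 = (-1.3723, -1, -1),  r_2 = (-1, -5.3723, 1),  r_3 = (-1, 1, -1.3723).
  v is orthogonal to every row, so take v ∝ r_1 × r_2 = ((-1)·(1) - (-1)·(-5.3723), (-1)·(-1) - (-1.3723)·(1), (-1.3723)·(-5.3723) - (-1)·(-1)) ≈ (-6.3723, 2.3723, 6.3723).
  Rescale (multiply by -1 so the first nonzero entry is positive): u = (6.3723, -2.3723, -6.3723).
  ||u|| = √((6.3723)² + (-2.3723)² + (-6.3723)²) = √(86.8397) ≈ 9.3188,  v_1 = u/||u|| ≈ (0.6838, -0.2546, -0.6838) (||v_1|| = 1).

λ_1 = 8.3723,  λ_2 = 6,  λ_3 = 2.6277;  v_1 ≈ (0.6838, -0.2546, -0.6838)


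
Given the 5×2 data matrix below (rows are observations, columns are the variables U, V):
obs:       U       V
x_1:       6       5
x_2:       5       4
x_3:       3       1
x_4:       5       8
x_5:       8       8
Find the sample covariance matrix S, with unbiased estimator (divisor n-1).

Step 1 — column means:
  mean(U) = (6 + 5 + 3 + 5 + 8) / 5 = 27/5 = 5.4
  mean(V) = (5 + 4 + 1 + 8 + 8) / 5 = 26/5 = 5.2

Step 2 — sample covariance S[i,j] = (1/(n-1)) · Σ_k (x_{k,i} - mean_i) · (x_{k,j} - mean_j), with n-1 = 4.
  S[U,U] = ((0.6)·(0.6) + (-0.4)·(-0.4) + (-2.4)·(-2.4) + (-0.4)·(-0.4) + (2.6)·(2.6)) / 4 = 13.2/4 = 3.3
  S[U,V] = ((0.6)·(-0.2) + (-0.4)·(-1.2) + (-2.4)·(-4.2) + (-0.4)·(2.8) + (2.6)·(2.8)) / 4 = 16.6/4 = 4.15
  S[V,V] = ((-0.2)·(-0.2) + (-1.2)·(-1.2) + (-4.2)·(-4.2) + (2.8)·(2.8) + (2.8)·(2.8)) / 4 = 34.8/4 = 8.7

S is symmetric (S[j,i] = S[i,j]). Assembling:

S = [[3.3, 4.15],
 [4.15, 8.7]]


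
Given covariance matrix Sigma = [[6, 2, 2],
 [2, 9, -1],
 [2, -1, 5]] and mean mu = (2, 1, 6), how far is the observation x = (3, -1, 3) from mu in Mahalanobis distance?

Step 1 — centre the observation: (x - mu) = (1, -2, -3).

Step 2 — invert Sigma (cofactor / det for 3×3, or solve directly):
  Sigma^{-1} = [[0.22, -0.06, -0.1],
 [-0.06, 0.13, 0.05],
 [-0.1, 0.05, 0.25]].

Step 3 — form the quadratic (x - mu)^T · Sigma^{-1} · (x - mu):
  Sigma^{-1} · (x - mu) = (0.64, -0.47, -0.95).
  (x - mu)^T · [Sigma^{-1} · (x - mu)] = (1)·(0.64) + (-2)·(-0.47) + (-3)·(-0.95) = 4.43.

Step 4 — take square root: d = √(4.43) ≈ 2.1048.

d(x, mu) = √(4.43) ≈ 2.1048


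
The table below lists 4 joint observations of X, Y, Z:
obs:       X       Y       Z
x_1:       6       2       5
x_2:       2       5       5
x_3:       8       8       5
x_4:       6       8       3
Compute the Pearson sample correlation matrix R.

Step 1 — column means:
  mean(X) = (6 + 2 + 8 + 6) / 4 = 22/4 = 5.5
  mean(Y) = (2 + 5 + 8 + 8) / 4 = 23/4 = 5.75
  mean(Z) = (5 + 5 + 5 + 3) / 4 = 18/4 = 4.5

Step 2 — sample variances and covariances s[i,j] = (1/(n-1)) · Σ_k (x_{k,i} - mean_i) · (x_{k,j} - mean_j), with n-1 = 3:
  s[X,X] = ((0.5)·(0.5) + (-3.5)·(-3.5) + (2.5)·(2.5) + (0.5)·(0.5)) / 3 = 19/3 = 6.3333
  s[X,Y] = ((0.5)·(-3.75) + (-3.5)·(-0.75) + (2.5)·(2.25) + (0.5)·(2.25)) / 3 = 7.5/3 = 2.5
  s[X,Z] = ((0.5)·(0.5) + (-3.5)·(0.5) + (2.5)·(0.5) + (0.5)·(-1.5)) / 3 = -1/3 = -0.3333
  s[Y,Y] = ((-3.75)·(-3.75) + (-0.75)·(-0.75) + (2.25)·(2.25) + (2.25)·(2.25)) / 3 = 24.75/3 = 8.25
  s[Y,Z] = ((-3.75)·(0.5) + (-0.75)·(0.5) + (2.25)·(0.5) + (2.25)·(-1.5)) / 3 = -4.5/3 = -1.5
  s[Z,Z] = ((0.5)·(0.5) + (0.5)·(0.5) + (0.5)·(0.5) + (-1.5)·(-1.5)) / 3 = 3/3 = 1
  Sample standard deviations s_i = √(s[i,i]):
  s(X) = √(6.3333) = 2.5166
  s(Y) = √(8.25) = 2.8723
  s(Z) = √(1) = 1

Step 3 — r_{ij} = s_{ij} / (s_i · s_j):
  r[X,X] = 1 (diagonal).
  r[X,Y] = 2.5 / (2.5166 · 2.8723) = 2.5 / 7.2284 = 0.3459
  r[X,Z] = -0.3333 / (2.5166 · 1) = -0.3333 / 2.5166 = -0.1325
  r[Y,Y] = 1 (diagonal).
  r[Y,Z] = -1.5 / (2.8723 · 1) = -1.5 / 2.8723 = -0.5222
  r[Z,Z] = 1 (diagonal).

R is symmetric with unit diagonal. Assembling:

R = [[1, 0.3459, -0.1325],
 [0.3459, 1, -0.5222],
 [-0.1325, -0.5222, 1]]


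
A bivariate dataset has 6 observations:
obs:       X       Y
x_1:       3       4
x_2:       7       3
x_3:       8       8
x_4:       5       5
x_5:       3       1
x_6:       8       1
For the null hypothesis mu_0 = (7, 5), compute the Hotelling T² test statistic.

Step 1 — sample mean vector:
  mean(X) = (3 + 7 + 8 + 5 + 3 + 8) / 6 = 34/6 = 5.6667
  mean(Y) = (4 + 3 + 8 + 5 + 1 + 1) / 6 = 22/6 = 3.6667
  x̄ = (5.6667, 3.6667),  deviation x̄ - mu_0 = (5.6667, 3.6667) - (7, 5) = (-1.3333, -1.3333).

Step 2 — sample covariance matrix, S[i,j] = (1/(n-1)) · Σ_k (x_{k,i} - mean_i) · (x_{k,j} - mean_j), divisor n-1 = 5:
  S[X,X] = ((-2.6667)·(-2.6667) + (1.3333)·(1.3333) + (2.3333)·(2.3333) + (-0.6667)·(-0.6667) + (-2.6667)·(-2.6667) + (2.3333)·(2.3333)) / 5 = 27.3333/5 = 5.4667
  S[X,Y] = ((-2.6667)·(0.3333) + (1.3333)·(-0.6667) + (2.3333)·(4.3333) + (-0.6667)·(1.3333) + (-2.6667)·(-2.6667) + (2.3333)·(-2.6667)) / 5 = 8.3333/5 = 1.6667
  S[Y,Y] = ((0.3333)·(0.3333) + (-0.6667)·(-0.6667) + (4.3333)·(4.3333) + (1.3333)·(1.3333) + (-2.6667)·(-2.6667) + (-2.6667)·(-2.6667)) / 5 = 35.3333/5 = 7.0667
  S = [[5.4667, 1.6667],
 [1.6667, 7.0667]].

Step 3 — invert S. det(S) = 5.4667·7.0667 - (1.6667)² = 35.8533.
  S^{-1} = (1/det) · [[d, -b], [-b, a]] = [[0.1971, -0.0465],
 [-0.0465, 0.1525]].

Step 4 — quadratic form (x̄ - mu_0)^T · S^{-1} · (x̄ - mu_0):
  S^{-1} · (x̄ - mu_0) = (-0.2008, -0.1413),
  (x̄ - mu_0)^T · [...] = (-1.3333)·(-0.2008) + (-1.3333)·(-0.1413) = 0.4562.

Step 5 — scale by n: T² = 6 · 0.4562 = 2.7371.

T² ≈ 2.7371


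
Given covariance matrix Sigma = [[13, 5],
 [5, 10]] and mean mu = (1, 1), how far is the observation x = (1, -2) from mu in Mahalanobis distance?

Step 1 — centre the observation: (x - mu) = (0, -3).

Step 2 — invert Sigma. det(Sigma) = 13·10 - (5)² = 105.
  Sigma^{-1} = (1/det) · [[d, -b], [-b, a]] = [[0.0952, -0.0476],
 [-0.0476, 0.1238]].

Step 3 — form the quadratic (x - mu)^T · Sigma^{-1} · (x - mu):
  Sigma^{-1} · (x - mu) = (0.1429, -0.3714).
  (x - mu)^T · [Sigma^{-1} · (x - mu)] = (0)·(0.1429) + (-3)·(-0.3714) = 1.1143.

Step 4 — take square root: d = √(1.1143) ≈ 1.0556.

d(x, mu) = √(1.1143) ≈ 1.0556


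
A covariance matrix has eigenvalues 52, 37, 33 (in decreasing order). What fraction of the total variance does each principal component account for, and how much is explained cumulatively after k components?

Step 1 — total variance = trace(Sigma) = Σ λ_i = 52 + 37 + 33 = 122.

Step 2 — fraction explained by component i = λ_i / Σ λ:
  PC1: 52/122 = 0.4262
  PC2: 37/122 = 0.3033
  PC3: 33/122 = 0.2705

Step 3 — cumulative fraction after k components = (λ_1 + ... + λ_k) / Σ λ:
  k = 1: 52/122 = 0.4262
  k = 2: (52 + 37)/122 = 89/122 = 0.7295
  k = 3: (52 + 37 + 33)/122 = 122/122 = 1

Summary (fraction, with percent):

explained: PC1 0.4262 (42.62%), PC2 0.3033 (30.33%), PC3 0.2705 (27.05%);  cumulative: 0.4262, 0.7295, 1


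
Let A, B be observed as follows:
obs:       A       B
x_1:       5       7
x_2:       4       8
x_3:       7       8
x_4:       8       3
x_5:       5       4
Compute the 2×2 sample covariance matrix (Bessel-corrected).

Step 1 — column means:
  mean(A) = (5 + 4 + 7 + 8 + 5) / 5 = 29/5 = 5.8
  mean(B) = (7 + 8 + 8 + 3 + 4) / 5 = 30/5 = 6

Step 2 — sample covariance S[i,j] = (1/(n-1)) · Σ_k (x_{k,i} - mean_i) · (x_{k,j} - mean_j), with n-1 = 4.
  S[A,A] = ((-0.8)·(-0.8) + (-1.8)·(-1.8) + (1.2)·(1.2) + (2.2)·(2.2) + (-0.8)·(-0.8)) / 4 = 10.8/4 = 2.7
  S[A,B] = ((-0.8)·(1) + (-1.8)·(2) + (1.2)·(2) + (2.2)·(-3) + (-0.8)·(-2)) / 4 = -7/4 = -1.75
  S[B,B] = ((1)·(1) + (2)·(2) + (2)·(2) + (-3)·(-3) + (-2)·(-2)) / 4 = 22/4 = 5.5

S is symmetric (S[j,i] = S[i,j]). Assembling:

S = [[2.7, -1.75],
 [-1.75, 5.5]]


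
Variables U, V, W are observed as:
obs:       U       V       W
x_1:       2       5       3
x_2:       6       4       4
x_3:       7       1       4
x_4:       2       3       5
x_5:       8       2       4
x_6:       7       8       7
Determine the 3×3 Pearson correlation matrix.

Step 1 — column means:
  mean(U) = (2 + 6 + 7 + 2 + 8 + 7) / 6 = 32/6 = 5.3333
  mean(V) = (5 + 4 + 1 + 3 + 2 + 8) / 6 = 23/6 = 3.8333
  mean(W) = (3 + 4 + 4 + 5 + 4 + 7) / 6 = 27/6 = 4.5

Step 2 — sample variances and covariances s[i,j] = (1/(n-1)) · Σ_k (x_{k,i} - mean_i) · (x_{k,j} - mean_j), with n-1 = 5:
  s[U,U] = ((-3.3333)·(-3.3333) + (0.6667)·(0.6667) + (1.6667)·(1.6667) + (-3.3333)·(-3.3333) + (2.6667)·(2.6667) + (1.6667)·(1.6667)) / 5 = 35.3333/5 = 7.0667
  s[U,V] = ((-3.3333)·(1.1667) + (0.6667)·(0.1667) + (1.6667)·(-2.8333) + (-3.3333)·(-0.8333) + (2.6667)·(-1.8333) + (1.6667)·(4.1667)) / 5 = -3.6667/5 = -0.7333
  s[U,W] = ((-3.3333)·(-1.5) + (0.6667)·(-0.5) + (1.6667)·(-0.5) + (-3.3333)·(0.5) + (2.6667)·(-0.5) + (1.6667)·(2.5)) / 5 = 5/5 = 1
  s[V,V] = ((1.1667)·(1.1667) + (0.1667)·(0.1667) + (-2.8333)·(-2.8333) + (-0.8333)·(-0.8333) + (-1.8333)·(-1.8333) + (4.1667)·(4.1667)) / 5 = 30.8333/5 = 6.1667
  s[V,W] = ((1.1667)·(-1.5) + (0.1667)·(-0.5) + (-2.8333)·(-0.5) + (-0.8333)·(0.5) + (-1.8333)·(-0.5) + (4.1667)·(2.5)) / 5 = 10.5/5 = 2.1
  s[W,W] = ((-1.5)·(-1.5) + (-0.5)·(-0.5) + (-0.5)·(-0.5) + (0.5)·(0.5) + (-0.5)·(-0.5) + (2.5)·(2.5)) / 5 = 9.5/5 = 1.9
  Sample standard deviations s_i = √(s[i,i]):
  s(U) = √(7.0667) = 2.6583
  s(V) = √(6.1667) = 2.4833
  s(W) = √(1.9) = 1.3784

Step 3 — r_{ij} = s_{ij} / (s_i · s_j):
  r[U,U] = 1 (diagonal).
  r[U,V] = -0.7333 / (2.6583 · 2.4833) = -0.7333 / 6.6013 = -0.1111
  r[U,W] = 1 / (2.6583 · 1.3784) = 1 / 3.6642 = 0.2729
  r[V,V] = 1 (diagonal).
  r[V,W] = 2.1 / (2.4833 · 1.3784) = 2.1 / 3.423 = 0.6135
  r[W,W] = 1 (diagonal).

R is symmetric with unit diagonal. Assembling:

R = [[1, -0.1111, 0.2729],
 [-0.1111, 1, 0.6135],
 [0.2729, 0.6135, 1]]


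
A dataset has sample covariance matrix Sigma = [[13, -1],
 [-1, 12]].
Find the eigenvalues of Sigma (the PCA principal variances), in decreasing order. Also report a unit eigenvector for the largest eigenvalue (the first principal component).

Step 1 — characteristic polynomial of 2×2 Sigma:
  det(Sigma - λI) = λ² - trace · λ + det = 0.
  trace = 13 + 12 = 25, det = 13·12 - (-1)² = 155.
Step 2 — discriminant:
  Δ = trace² - 4·det = 625 - 620 = 5.
Step 3 — eigenvalues:
  λ = (trace ± √Δ)/2 = (25 ± 2.2361)/2,
  λ_1 = 13.618,  λ_2 = 11.382.

Step 4 — unit eigenvector for λ_1: solve (Sigma - λ_1 I)v = 0. First row:
  (13 - 13.618)·v_x + (-1)·v_y = 0, i.e. (-0.618)·v_x + (-1)·v_y = 0,
  so v ∝ (b, λ_1 - a) = (-1, 0.618); multiply by -1 so the first entry is positive: u = (1, -0.618).
  ||u|| = √((1)² + (-0.618)²) = √(1.382) ≈ 1.1756,
  v_1 = u/||u|| ≈ (0.8507, -0.5257) (||v_1|| = 1).

λ_1 = 13.618,  λ_2 = 11.382;  v_1 ≈ (0.8507, -0.5257)


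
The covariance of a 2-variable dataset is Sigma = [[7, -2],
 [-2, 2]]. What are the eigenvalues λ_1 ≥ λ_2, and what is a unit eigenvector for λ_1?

Step 1 — characteristic polynomial of 2×2 Sigma:
  det(Sigma - λI) = λ² - trace · λ + det = 0.
  trace = 7 + 2 = 9, det = 7·2 - (-2)² = 10.
Step 2 — discriminant:
  Δ = trace² - 4·det = 81 - 40 = 41.
Step 3 — eigenvalues:
  λ = (trace ± √Δ)/2 = (9 ± 6.4031)/2,
  λ_1 = 7.7016,  λ_2 = 1.2984.

Step 4 — unit eigenvector for λ_1: solve (Sigma - λ_1 I)v = 0. First row:
  (7 - 7.7016)·v_x + (-2)·v_y = 0, i.e. (-0.7016)·v_x + (-2)·v_y = 0,
  so v ∝ (b, λ_1 - a) = (-2, 0.7016); multiply by -1 so the first entry is positive: u = (2, -0.7016).
  ||u|| = √((2)² + (-0.7016)²) = √(4.4922) ≈ 2.1195,
  v_1 = u/||u|| ≈ (0.9436, -0.331) (||v_1|| = 1).

λ_1 = 7.7016,  λ_2 = 1.2984;  v_1 ≈ (0.9436, -0.331)


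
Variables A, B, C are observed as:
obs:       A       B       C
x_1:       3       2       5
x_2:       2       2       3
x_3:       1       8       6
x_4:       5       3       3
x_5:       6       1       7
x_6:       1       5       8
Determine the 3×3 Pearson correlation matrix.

Step 1 — column means:
  mean(A) = (3 + 2 + 1 + 5 + 6 + 1) / 6 = 18/6 = 3
  mean(B) = (2 + 2 + 8 + 3 + 1 + 5) / 6 = 21/6 = 3.5
  mean(C) = (5 + 3 + 6 + 3 + 7 + 8) / 6 = 32/6 = 5.3333

Step 2 — sample variances and covariances s[i,j] = (1/(n-1)) · Σ_k (x_{k,i} - mean_i) · (x_{k,j} - mean_j), with n-1 = 5:
  s[A,A] = ((0)·(0) + (-1)·(-1) + (-2)·(-2) + (2)·(2) + (3)·(3) + (-2)·(-2)) / 5 = 22/5 = 4.4
  s[A,B] = ((0)·(-1.5) + (-1)·(-1.5) + (-2)·(4.5) + (2)·(-0.5) + (3)·(-2.5) + (-2)·(1.5)) / 5 = -19/5 = -3.8
  s[A,C] = ((0)·(-0.3333) + (-1)·(-2.3333) + (-2)·(0.6667) + (2)·(-2.3333) + (3)·(1.6667) + (-2)·(2.6667)) / 5 = -4/5 = -0.8
  s[B,B] = ((-1.5)·(-1.5) + (-1.5)·(-1.5) + (4.5)·(4.5) + (-0.5)·(-0.5) + (-2.5)·(-2.5) + (1.5)·(1.5)) / 5 = 33.5/5 = 6.7
  s[B,C] = ((-1.5)·(-0.3333) + (-1.5)·(-2.3333) + (4.5)·(0.6667) + (-0.5)·(-2.3333) + (-2.5)·(1.6667) + (1.5)·(2.6667)) / 5 = 8/5 = 1.6
  s[C,C] = ((-0.3333)·(-0.3333) + (-2.3333)·(-2.3333) + (0.6667)·(0.6667) + (-2.3333)·(-2.3333) + (1.6667)·(1.6667) + (2.6667)·(2.6667)) / 5 = 21.3333/5 = 4.2667
  Sample standard deviations s_i = √(s[i,i]):
  s(A) = √(4.4) = 2.0976
  s(B) = √(6.7) = 2.5884
  s(C) = √(4.2667) = 2.0656

Step 3 — r_{ij} = s_{ij} / (s_i · s_j):
  r[A,A] = 1 (diagonal).
  r[A,B] = -3.8 / (2.0976 · 2.5884) = -3.8 / 5.4295 = -0.6999
  r[A,C] = -0.8 / (2.0976 · 2.0656) = -0.8 / 4.3328 = -0.1846
  r[B,B] = 1 (diagonal).
  r[B,C] = 1.6 / (2.5884 · 2.0656) = 1.6 / 5.3467 = 0.2993
  r[C,C] = 1 (diagonal).

R is symmetric with unit diagonal. Assembling:

R = [[1, -0.6999, -0.1846],
 [-0.6999, 1, 0.2993],
 [-0.1846, 0.2993, 1]]


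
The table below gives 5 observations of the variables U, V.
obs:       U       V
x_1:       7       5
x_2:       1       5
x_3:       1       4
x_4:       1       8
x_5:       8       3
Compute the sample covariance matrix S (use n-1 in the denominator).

Step 1 — column means:
  mean(U) = (7 + 1 + 1 + 1 + 8) / 5 = 18/5 = 3.6
  mean(V) = (5 + 5 + 4 + 8 + 3) / 5 = 25/5 = 5

Step 2 — sample covariance S[i,j] = (1/(n-1)) · Σ_k (x_{k,i} - mean_i) · (x_{k,j} - mean_j), with n-1 = 4.
  S[U,U] = ((3.4)·(3.4) + (-2.6)·(-2.6) + (-2.6)·(-2.6) + (-2.6)·(-2.6) + (4.4)·(4.4)) / 4 = 51.2/4 = 12.8
  S[U,V] = ((3.4)·(0) + (-2.6)·(0) + (-2.6)·(-1) + (-2.6)·(3) + (4.4)·(-2)) / 4 = -14/4 = -3.5
  S[V,V] = ((0)·(0) + (0)·(0) + (-1)·(-1) + (3)·(3) + (-2)·(-2)) / 4 = 14/4 = 3.5

S is symmetric (S[j,i] = S[i,j]). Assembling:

S = [[12.8, -3.5],
 [-3.5, 3.5]]


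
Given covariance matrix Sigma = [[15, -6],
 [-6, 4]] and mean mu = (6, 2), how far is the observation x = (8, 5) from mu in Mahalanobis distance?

Step 1 — centre the observation: (x - mu) = (2, 3).

Step 2 — invert Sigma. det(Sigma) = 15·4 - (-6)² = 24.
  Sigma^{-1} = (1/det) · [[d, -b], [-b, a]] = [[0.1667, 0.25],
 [0.25, 0.625]].

Step 3 — form the quadratic (x - mu)^T · Sigma^{-1} · (x - mu):
  Sigma^{-1} · (x - mu) = (1.0833, 2.375).
  (x - mu)^T · [Sigma^{-1} · (x - mu)] = (2)·(1.0833) + (3)·(2.375) = 9.2917.

Step 4 — take square root: d = √(9.2917) ≈ 3.0482.

d(x, mu) = √(9.2917) ≈ 3.0482


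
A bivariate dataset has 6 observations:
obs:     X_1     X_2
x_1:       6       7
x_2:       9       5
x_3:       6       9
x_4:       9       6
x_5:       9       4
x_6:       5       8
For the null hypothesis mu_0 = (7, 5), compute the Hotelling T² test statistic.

Step 1 — sample mean vector:
  mean(X_1) = (6 + 9 + 6 + 9 + 9 + 5) / 6 = 44/6 = 7.3333
  mean(X_2) = (7 + 5 + 9 + 6 + 4 + 8) / 6 = 39/6 = 6.5
  x̄ = (7.3333, 6.5),  deviation x̄ - mu_0 = (7.3333, 6.5) - (7, 5) = (0.3333, 1.5).

Step 2 — sample covariance matrix, S[i,j] = (1/(n-1)) · Σ_k (x_{k,i} - mean_i) · (x_{k,j} - mean_j), divisor n-1 = 5:
  S[X_1,X_1] = ((-1.3333)·(-1.3333) + (1.6667)·(1.6667) + (-1.3333)·(-1.3333) + (1.6667)·(1.6667) + (1.6667)·(1.6667) + (-2.3333)·(-2.3333)) / 5 = 17.3333/5 = 3.4667
  S[X_1,X_2] = ((-1.3333)·(0.5) + (1.6667)·(-1.5) + (-1.3333)·(2.5) + (1.6667)·(-0.5) + (1.6667)·(-2.5) + (-2.3333)·(1.5)) / 5 = -15/5 = -3
  S[X_2,X_2] = ((0.5)·(0.5) + (-1.5)·(-1.5) + (2.5)·(2.5) + (-0.5)·(-0.5) + (-2.5)·(-2.5) + (1.5)·(1.5)) / 5 = 17.5/5 = 3.5
  S = [[3.4667, -3],
 [-3, 3.5]].

Step 3 — invert S. det(S) = 3.4667·3.5 - (-3)² = 3.1333.
  S^{-1} = (1/det) · [[d, -b], [-b, a]] = [[1.117, 0.9574],
 [0.9574, 1.1064]].

Step 4 — quadratic form (x̄ - mu_0)^T · S^{-1} · (x̄ - mu_0):
  S^{-1} · (x̄ - mu_0) = (1.8085, 1.9787),
  (x̄ - mu_0)^T · [...] = (0.3333)·(1.8085) + (1.5)·(1.9787) = 3.5709.

Step 5 — scale by n: T² = 6 · 3.5709 = 21.4255.

T² ≈ 21.4255


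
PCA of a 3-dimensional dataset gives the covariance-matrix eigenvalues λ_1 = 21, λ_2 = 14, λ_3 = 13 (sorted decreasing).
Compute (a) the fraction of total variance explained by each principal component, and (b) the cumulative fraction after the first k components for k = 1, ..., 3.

Step 1 — total variance = trace(Sigma) = Σ λ_i = 21 + 14 + 13 = 48.

Step 2 — fraction explained by component i = λ_i / Σ λ:
  PC1: 21/48 = 0.4375
  PC2: 14/48 = 0.2917
  PC3: 13/48 = 0.2708

Step 3 — cumulative fraction after k components = (λ_1 + ... + λ_k) / Σ λ:
  k = 1: 21/48 = 0.4375
  k = 2: (21 + 14)/48 = 35/48 = 0.7292
  k = 3: (21 + 14 + 13)/48 = 48/48 = 1

Summary (fraction, with percent):

explained: PC1 0.4375 (43.75%), PC2 0.2917 (29.17%), PC3 0.2708 (27.08%);  cumulative: 0.4375, 0.7292, 1


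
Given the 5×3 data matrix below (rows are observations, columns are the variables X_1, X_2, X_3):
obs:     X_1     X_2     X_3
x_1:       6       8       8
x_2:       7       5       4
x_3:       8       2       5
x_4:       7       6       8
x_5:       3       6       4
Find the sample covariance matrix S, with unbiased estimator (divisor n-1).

Step 1 — column means:
  mean(X_1) = (6 + 7 + 8 + 7 + 3) / 5 = 31/5 = 6.2
  mean(X_2) = (8 + 5 + 2 + 6 + 6) / 5 = 27/5 = 5.4
  mean(X_3) = (8 + 4 + 5 + 8 + 4) / 5 = 29/5 = 5.8

Step 2 — sample covariance S[i,j] = (1/(n-1)) · Σ_k (x_{k,i} - mean_i) · (x_{k,j} - mean_j), with n-1 = 4.
  S[X_1,X_1] = ((-0.2)·(-0.2) + (0.8)·(0.8) + (1.8)·(1.8) + (0.8)·(0.8) + (-3.2)·(-3.2)) / 4 = 14.8/4 = 3.7
  S[X_1,X_2] = ((-0.2)·(2.6) + (0.8)·(-0.4) + (1.8)·(-3.4) + (0.8)·(0.6) + (-3.2)·(0.6)) / 4 = -8.4/4 = -2.1
  S[X_1,X_3] = ((-0.2)·(2.2) + (0.8)·(-1.8) + (1.8)·(-0.8) + (0.8)·(2.2) + (-3.2)·(-1.8)) / 4 = 4.2/4 = 1.05
  S[X_2,X_2] = ((2.6)·(2.6) + (-0.4)·(-0.4) + (-3.4)·(-3.4) + (0.6)·(0.6) + (0.6)·(0.6)) / 4 = 19.2/4 = 4.8
  S[X_2,X_3] = ((2.6)·(2.2) + (-0.4)·(-1.8) + (-3.4)·(-0.8) + (0.6)·(2.2) + (0.6)·(-1.8)) / 4 = 9.4/4 = 2.35
  S[X_3,X_3] = ((2.2)·(2.2) + (-1.8)·(-1.8) + (-0.8)·(-0.8) + (2.2)·(2.2) + (-1.8)·(-1.8)) / 4 = 16.8/4 = 4.2

S is symmetric (S[j,i] = S[i,j]). Assembling:

S = [[3.7, -2.1, 1.05],
 [-2.1, 4.8, 2.35],
 [1.05, 2.35, 4.2]]


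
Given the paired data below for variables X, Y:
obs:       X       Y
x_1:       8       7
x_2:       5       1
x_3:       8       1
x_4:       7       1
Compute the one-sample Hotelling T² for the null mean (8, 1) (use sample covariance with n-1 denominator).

Step 1 — sample mean vector:
  mean(X) = (8 + 5 + 8 + 7) / 4 = 28/4 = 7
  mean(Y) = (7 + 1 + 1 + 1) / 4 = 10/4 = 2.5
  x̄ = (7, 2.5),  deviation x̄ - mu_0 = (7, 2.5) - (8, 1) = (-1, 1.5).

Step 2 — sample covariance matrix, S[i,j] = (1/(n-1)) · Σ_k (x_{k,i} - mean_i) · (x_{k,j} - mean_j), divisor n-1 = 3:
  S[X,X] = ((1)·(1) + (-2)·(-2) + (1)·(1) + (0)·(0)) / 3 = 6/3 = 2
  S[X,Y] = ((1)·(4.5) + (-2)·(-1.5) + (1)·(-1.5) + (0)·(-1.5)) / 3 = 6/3 = 2
  S[Y,Y] = ((4.5)·(4.5) + (-1.5)·(-1.5) + (-1.5)·(-1.5) + (-1.5)·(-1.5)) / 3 = 27/3 = 9
  S = [[2, 2],
 [2, 9]].

Step 3 — invert S. det(S) = 2·9 - (2)² = 14.
  S^{-1} = (1/det) · [[d, -b], [-b, a]] = [[0.6429, -0.1429],
 [-0.1429, 0.1429]].

Step 4 — quadratic form (x̄ - mu_0)^T · S^{-1} · (x̄ - mu_0):
  S^{-1} · (x̄ - mu_0) = (-0.8571, 0.3571),
  (x̄ - mu_0)^T · [...] = (-1)·(-0.8571) + (1.5)·(0.3571) = 1.3929.

Step 5 — scale by n: T² = 4 · 1.3929 = 5.5714.

T² ≈ 5.5714


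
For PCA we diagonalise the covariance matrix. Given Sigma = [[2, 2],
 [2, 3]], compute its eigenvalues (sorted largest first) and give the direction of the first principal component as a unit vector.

Step 1 — characteristic polynomial of 2×2 Sigma:
  det(Sigma - λI) = λ² - trace · λ + det = 0.
  trace = 2 + 3 = 5, det = 2·3 - (2)² = 2.
Step 2 — discriminant:
  Δ = trace² - 4·det = 25 - 8 = 17.
Step 3 — eigenvalues:
  λ = (trace ± √Δ)/2 = (5 ± 4.1231)/2,
  λ_1 = 4.5616,  λ_2 = 0.4384.

Step 4 — unit eigenvector for λ_1: solve (Sigma - λ_1 I)v = 0. First row:
  (2 - 4.5616)·v_x + (2)·v_y = 0, i.e. (-2.5616)·v_x + (2)·v_y = 0,
  so v ∝ (b, λ_1 - a) = (2, 2.5616) = u.
  ||u|| = √((2)² + (2.5616)²) = √(10.5616) ≈ 3.2499,
  v_1 = u/||u|| ≈ (0.6154, 0.7882) (||v_1|| = 1).

λ_1 = 4.5616,  λ_2 = 0.4384;  v_1 ≈ (0.6154, 0.7882)


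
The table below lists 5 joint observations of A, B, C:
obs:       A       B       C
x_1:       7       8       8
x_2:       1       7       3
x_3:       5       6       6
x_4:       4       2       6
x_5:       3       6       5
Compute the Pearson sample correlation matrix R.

Step 1 — column means:
  mean(A) = (7 + 1 + 5 + 4 + 3) / 5 = 20/5 = 4
  mean(B) = (8 + 7 + 6 + 2 + 6) / 5 = 29/5 = 5.8
  mean(C) = (8 + 3 + 6 + 6 + 5) / 5 = 28/5 = 5.6

Step 2 — sample variances and covariances s[i,j] = (1/(n-1)) · Σ_k (x_{k,i} - mean_i) · (x_{k,j} - mean_j), with n-1 = 4:
  s[A,A] = ((3)·(3) + (-3)·(-3) + (1)·(1) + (0)·(0) + (-1)·(-1)) / 4 = 20/4 = 5
  s[A,B] = ((3)·(2.2) + (-3)·(1.2) + (1)·(0.2) + (0)·(-3.8) + (-1)·(0.2)) / 4 = 3/4 = 0.75
  s[A,C] = ((3)·(2.4) + (-3)·(-2.6) + (1)·(0.4) + (0)·(0.4) + (-1)·(-0.6)) / 4 = 16/4 = 4
  s[B,B] = ((2.2)·(2.2) + (1.2)·(1.2) + (0.2)·(0.2) + (-3.8)·(-3.8) + (0.2)·(0.2)) / 4 = 20.8/4 = 5.2
  s[B,C] = ((2.2)·(2.4) + (1.2)·(-2.6) + (0.2)·(0.4) + (-3.8)·(0.4) + (0.2)·(-0.6)) / 4 = 0.6/4 = 0.15
  s[C,C] = ((2.4)·(2.4) + (-2.6)·(-2.6) + (0.4)·(0.4) + (0.4)·(0.4) + (-0.6)·(-0.6)) / 4 = 13.2/4 = 3.3
  Sample standard deviations s_i = √(s[i,i]):
  s(A) = √(5) = 2.2361
  s(B) = √(5.2) = 2.2804
  s(C) = √(3.3) = 1.8166

Step 3 — r_{ij} = s_{ij} / (s_i · s_j):
  r[A,A] = 1 (diagonal).
  r[A,B] = 0.75 / (2.2361 · 2.2804) = 0.75 / 5.099 = 0.1471
  r[A,C] = 4 / (2.2361 · 1.8166) = 4 / 4.062 = 0.9847
  r[B,B] = 1 (diagonal).
  r[B,C] = 0.15 / (2.2804 · 1.8166) = 0.15 / 4.1425 = 0.0362
  r[C,C] = 1 (diagonal).

R is symmetric with unit diagonal. Assembling:

R = [[1, 0.1471, 0.9847],
 [0.1471, 1, 0.0362],
 [0.9847, 0.0362, 1]]


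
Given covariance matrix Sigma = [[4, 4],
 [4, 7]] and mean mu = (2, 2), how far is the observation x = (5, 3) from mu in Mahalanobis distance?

Step 1 — centre the observation: (x - mu) = (3, 1).

Step 2 — invert Sigma. det(Sigma) = 4·7 - (4)² = 12.
  Sigma^{-1} = (1/det) · [[d, -b], [-b, a]] = [[0.5833, -0.3333],
 [-0.3333, 0.3333]].

Step 3 — form the quadratic (x - mu)^T · Sigma^{-1} · (x - mu):
  Sigma^{-1} · (x - mu) = (1.4167, -0.6667).
  (x - mu)^T · [Sigma^{-1} · (x - mu)] = (3)·(1.4167) + (1)·(-0.6667) = 3.5833.

Step 4 — take square root: d = √(3.5833) ≈ 1.893.

d(x, mu) = √(3.5833) ≈ 1.893


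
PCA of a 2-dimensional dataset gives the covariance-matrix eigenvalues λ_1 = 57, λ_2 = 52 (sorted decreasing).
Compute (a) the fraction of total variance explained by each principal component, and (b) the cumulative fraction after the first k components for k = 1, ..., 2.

Step 1 — total variance = trace(Sigma) = Σ λ_i = 57 + 52 = 109.

Step 2 — fraction explained by component i = λ_i / Σ λ:
  PC1: 57/109 = 0.5229
  PC2: 52/109 = 0.4771

Step 3 — cumulative fraction after k components = (λ_1 + ... + λ_k) / Σ λ:
  k = 1: 57/109 = 0.5229
  k = 2: (57 + 52)/109 = 109/109 = 1

Summary (fraction, with percent):

explained: PC1 0.5229 (52.29%), PC2 0.4771 (47.71%);  cumulative: 0.5229, 1


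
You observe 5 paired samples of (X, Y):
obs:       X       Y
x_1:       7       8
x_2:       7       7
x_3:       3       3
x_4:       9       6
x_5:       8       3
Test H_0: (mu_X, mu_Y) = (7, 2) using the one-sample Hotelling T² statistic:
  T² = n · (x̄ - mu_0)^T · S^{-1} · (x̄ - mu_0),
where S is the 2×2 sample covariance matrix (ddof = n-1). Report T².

Step 1 — sample mean vector:
  mean(X) = (7 + 7 + 3 + 9 + 8) / 5 = 34/5 = 6.8
  mean(Y) = (8 + 7 + 3 + 6 + 3) / 5 = 27/5 = 5.4
  x̄ = (6.8, 5.4),  deviation x̄ - mu_0 = (6.8, 5.4) - (7, 2) = (-0.2, 3.4).

Step 2 — sample covariance matrix, S[i,j] = (1/(n-1)) · Σ_k (x_{k,i} - mean_i) · (x_{k,j} - mean_j), divisor n-1 = 4:
  S[X,X] = ((0.2)·(0.2) + (0.2)·(0.2) + (-3.8)·(-3.8) + (2.2)·(2.2) + (1.2)·(1.2)) / 4 = 20.8/4 = 5.2
  S[X,Y] = ((0.2)·(2.6) + (0.2)·(1.6) + (-3.8)·(-2.4) + (2.2)·(0.6) + (1.2)·(-2.4)) / 4 = 8.4/4 = 2.1
  S[Y,Y] = ((2.6)·(2.6) + (1.6)·(1.6) + (-2.4)·(-2.4) + (0.6)·(0.6) + (-2.4)·(-2.4)) / 4 = 21.2/4 = 5.3
  S = [[5.2, 2.1],
 [2.1, 5.3]].

Step 3 — invert S. det(S) = 5.2·5.3 - (2.1)² = 23.15.
  S^{-1} = (1/det) · [[d, -b], [-b, a]] = [[0.2289, -0.0907],
 [-0.0907, 0.2246]].

Step 4 — quadratic form (x̄ - mu_0)^T · S^{-1} · (x̄ - mu_0):
  S^{-1} · (x̄ - mu_0) = (-0.3542, 0.7819),
  (x̄ - mu_0)^T · [...] = (-0.2)·(-0.3542) + (3.4)·(0.7819) = 2.7292.

Step 5 — scale by n: T² = 5 · 2.7292 = 13.6458.

T² ≈ 13.6458


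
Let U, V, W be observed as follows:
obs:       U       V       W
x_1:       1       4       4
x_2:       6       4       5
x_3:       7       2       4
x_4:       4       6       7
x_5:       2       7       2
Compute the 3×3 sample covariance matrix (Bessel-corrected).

Step 1 — column means:
  mean(U) = (1 + 6 + 7 + 4 + 2) / 5 = 20/5 = 4
  mean(V) = (4 + 4 + 2 + 6 + 7) / 5 = 23/5 = 4.6
  mean(W) = (4 + 5 + 4 + 7 + 2) / 5 = 22/5 = 4.4

Step 2 — sample covariance S[i,j] = (1/(n-1)) · Σ_k (x_{k,i} - mean_i) · (x_{k,j} - mean_j), with n-1 = 4.
  S[U,U] = ((-3)·(-3) + (2)·(2) + (3)·(3) + (0)·(0) + (-2)·(-2)) / 4 = 26/4 = 6.5
  S[U,V] = ((-3)·(-0.6) + (2)·(-0.6) + (3)·(-2.6) + (0)·(1.4) + (-2)·(2.4)) / 4 = -12/4 = -3
  S[U,W] = ((-3)·(-0.4) + (2)·(0.6) + (3)·(-0.4) + (0)·(2.6) + (-2)·(-2.4)) / 4 = 6/4 = 1.5
  S[V,V] = ((-0.6)·(-0.6) + (-0.6)·(-0.6) + (-2.6)·(-2.6) + (1.4)·(1.4) + (2.4)·(2.4)) / 4 = 15.2/4 = 3.8
  S[V,W] = ((-0.6)·(-0.4) + (-0.6)·(0.6) + (-2.6)·(-0.4) + (1.4)·(2.6) + (2.4)·(-2.4)) / 4 = -1.2/4 = -0.3
  S[W,W] = ((-0.4)·(-0.4) + (0.6)·(0.6) + (-0.4)·(-0.4) + (2.6)·(2.6) + (-2.4)·(-2.4)) / 4 = 13.2/4 = 3.3

S is symmetric (S[j,i] = S[i,j]). Assembling:

S = [[6.5, -3, 1.5],
 [-3, 3.8, -0.3],
 [1.5, -0.3, 3.3]]


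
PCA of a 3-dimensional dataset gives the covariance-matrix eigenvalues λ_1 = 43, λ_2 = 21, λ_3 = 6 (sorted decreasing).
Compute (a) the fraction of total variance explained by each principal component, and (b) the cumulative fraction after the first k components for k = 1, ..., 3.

Step 1 — total variance = trace(Sigma) = Σ λ_i = 43 + 21 + 6 = 70.

Step 2 — fraction explained by component i = λ_i / Σ λ:
  PC1: 43/70 = 0.6143
  PC2: 21/70 = 0.3
  PC3: 6/70 = 0.0857

Step 3 — cumulative fraction after k components = (λ_1 + ... + λ_k) / Σ λ:
  k = 1: 43/70 = 0.6143
  k = 2: (43 + 21)/70 = 64/70 = 0.9143
  k = 3: (43 + 21 + 6)/70 = 70/70 = 1

Summary (fraction, with percent):

explained: PC1 0.6143 (61.43%), PC2 0.3 (30%), PC3 0.0857 (8.57%);  cumulative: 0.6143, 0.9143, 1


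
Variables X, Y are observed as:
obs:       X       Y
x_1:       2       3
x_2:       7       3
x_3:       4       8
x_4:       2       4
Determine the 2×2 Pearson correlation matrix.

Step 1 — column means:
  mean(X) = (2 + 7 + 4 + 2) / 4 = 15/4 = 3.75
  mean(Y) = (3 + 3 + 8 + 4) / 4 = 18/4 = 4.5

Step 2 — sample variances and covariances s[i,j] = (1/(n-1)) · Σ_k (x_{k,i} - mean_i) · (x_{k,j} - mean_j), with n-1 = 3:
  s[X,X] = ((-1.75)·(-1.75) + (3.25)·(3.25) + (0.25)·(0.25) + (-1.75)·(-1.75)) / 3 = 16.75/3 = 5.5833
  s[X,Y] = ((-1.75)·(-1.5) + (3.25)·(-1.5) + (0.25)·(3.5) + (-1.75)·(-0.5)) / 3 = -0.5/3 = -0.1667
  s[Y,Y] = ((-1.5)·(-1.5) + (-1.5)·(-1.5) + (3.5)·(3.5) + (-0.5)·(-0.5)) / 3 = 17/3 = 5.6667
  Sample standard deviations s_i = √(s[i,i]):
  s(X) = √(5.5833) = 2.3629
  s(Y) = √(5.6667) = 2.3805

Step 3 — r_{ij} = s_{ij} / (s_i · s_j):
  r[X,X] = 1 (diagonal).
  r[X,Y] = -0.1667 / (2.3629 · 2.3805) = -0.1667 / 5.6248 = -0.0296
  r[Y,Y] = 1 (diagonal).

R is symmetric with unit diagonal. Assembling:

R = [[1, -0.0296],
 [-0.0296, 1]]


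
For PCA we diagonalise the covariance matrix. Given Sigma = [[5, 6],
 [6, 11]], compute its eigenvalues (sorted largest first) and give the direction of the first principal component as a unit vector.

Step 1 — characteristic polynomial of 2×2 Sigma:
  det(Sigma - λI) = λ² - trace · λ + det = 0.
  trace = 5 + 11 = 16, det = 5·11 - (6)² = 19.
Step 2 — discriminant:
  Δ = trace² - 4·det = 256 - 76 = 180.
Step 3 — eigenvalues:
  λ = (trace ± √Δ)/2 = (16 ± 13.4164)/2,
  λ_1 = 14.7082,  λ_2 = 1.2918.

Step 4 — unit eigenvector for λ_1: solve (Sigma - λ_1 I)v = 0. First row:
  (5 - 14.7082)·v_x + (6)·v_y = 0, i.e. (-9.7082)·v_x + (6)·v_y = 0,
  so v ∝ (b, λ_1 - a) = (6, 9.7082) = u.
  ||u|| = √((6)² + (9.7082)²) = √(130.2492) ≈ 11.4127,
  v_1 = u/||u|| ≈ (0.5257, 0.8507) (||v_1|| = 1).

λ_1 = 14.7082,  λ_2 = 1.2918;  v_1 ≈ (0.5257, 0.8507)
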